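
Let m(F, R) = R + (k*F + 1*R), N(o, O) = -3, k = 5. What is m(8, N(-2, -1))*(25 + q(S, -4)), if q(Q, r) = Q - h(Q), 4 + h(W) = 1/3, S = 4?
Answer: 3332/3 ≈ 1110.7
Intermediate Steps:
h(W) = -11/3 (h(W) = -4 + 1/3 = -11/3)
q(Q, r) = 11/3 + Q (q(Q, r) = Q - 1*(-11/3) = Q + 11/3 = 11/3 + Q)
m(F, R) = 2*R + 5*F (m(F, R) = R + (5*F + 1*R) = R + (5*F + R) = R + (R + 5*F) = 2*R + 5*F)
m(8, N(-2, -1))*(25 + q(S, -4)) = (2*(-3) + 5*8)*(25 + (11/3 + 4)) = (-6 + 40)*(25 + 23/3) = 34*(98/3) = 3332/3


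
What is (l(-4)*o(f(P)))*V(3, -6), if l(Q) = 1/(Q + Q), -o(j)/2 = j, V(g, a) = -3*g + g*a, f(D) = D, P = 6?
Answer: -81/2 ≈ -40.500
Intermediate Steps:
V(g, a) = -3*g + a*g
o(j) = -2*j
l(Q) = 1/(2*Q)
(l(-4)*o(f(P)))*V(3, -6) = (((½)/(-4))*(-2*6))*(3*(-3 - 6)) = (((½)*(-¼))*(-12))*(3*(-9)) = -⅛*(-12)*(-27) = (3/2)*(-27) = -81/2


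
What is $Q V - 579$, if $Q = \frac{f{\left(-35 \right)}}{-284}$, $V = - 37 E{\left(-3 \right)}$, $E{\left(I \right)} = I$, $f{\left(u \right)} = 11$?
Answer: $- \frac{165657}{284} \approx -583.3$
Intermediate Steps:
$V = 111$ ($V = \left(-37\right) \left(-3\right) = 111$)
$Q = - \frac{11}{284}$ ($Q = \frac{11}{-284} = 11 \left(- \frac{1}{284}\right) = - \frac{11}{284} \approx -0.038732$)
$Q V - 579 = \left(- \frac{11}{284}\right) 111 - 579 = - \frac{1221}{284} - 579 = - \frac{165657}{284}$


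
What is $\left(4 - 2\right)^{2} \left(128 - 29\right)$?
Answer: $396$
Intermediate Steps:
$\left(4 - 2\right)^{2} \left(128 - 29\right) = 2^{2} \cdot 99 = 4 \cdot 99 = 396$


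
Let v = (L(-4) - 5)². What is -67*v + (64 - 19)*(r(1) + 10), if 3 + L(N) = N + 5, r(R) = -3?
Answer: -2968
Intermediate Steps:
L(N) = 2 + N (L(N) = -3 + (N + 5) = -3 + (5 + N) = 2 + N)
v = 49 (v = ((2 - 4) - 5)² = (-2 - 5)² = (-7)² = 49)
-67*v + (64 - 19)*(r(1) + 10) = -67*49 + (64 - 19)*(-3 + 10) = -3283 + 45*7 = -3283 + 315 = -2968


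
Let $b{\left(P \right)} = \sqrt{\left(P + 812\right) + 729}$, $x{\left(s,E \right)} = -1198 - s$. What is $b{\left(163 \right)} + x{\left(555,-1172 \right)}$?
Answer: $-1753 + 2 \sqrt{426} \approx -1711.7$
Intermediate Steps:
$b{\left(P \right)} = \sqrt{1541 + P}$ ($b{\left(P \right)} = \sqrt{\left(812 + P\right) + 729} = \sqrt{1541 + P}$)
$b{\left(163 \right)} + x{\left(555,-1172 \right)} = \sqrt{1541 + 163} - 1753 = \sqrt{1704} - 1753 = 2 \sqrt{426} - 1753 = -1753 + 2 \sqrt{426}$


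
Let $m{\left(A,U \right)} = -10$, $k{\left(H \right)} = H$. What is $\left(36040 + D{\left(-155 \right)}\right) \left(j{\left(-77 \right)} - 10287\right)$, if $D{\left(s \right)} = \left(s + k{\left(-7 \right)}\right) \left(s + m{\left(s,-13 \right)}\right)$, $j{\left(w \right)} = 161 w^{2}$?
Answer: $59272581140$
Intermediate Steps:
$D{\left(s \right)} = \left(-10 + s\right) \left(-7 + s\right)$ ($D{\left(s \right)} = \left(s - 7\right) \left(s - 10\right) = \left(-7 + s\right) \left(-10 + s\right) = \left(-10 + s\right) \left(-7 + s\right)$)
$\left(36040 + D{\left(-155 \right)}\right) \left(j{\left(-77 \right)} - 10287\right) = \left(36040 + \left(70 + \left(-155\right)^{2} - -2635\right)\right) \left(161 \left(-77\right)^{2} - 10287\right) = \left(36040 + \left(70 + 24025 + 2635\right)\right) \left(161 \cdot 5929 - 10287\right) = \left(36040 + 26730\right) \left(954569 - 10287\right) = 62770 \cdot 944282 = 59272581140$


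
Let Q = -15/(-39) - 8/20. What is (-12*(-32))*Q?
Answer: -384/65 ≈ -5.9077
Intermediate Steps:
Q = -1/65 (Q = -15*(-1/39) - 8*1/20 = 5/13 - 2/5 = -1/65 ≈ -0.015385)
(-12*(-32))*Q = -12*(-32)*(-1/65) = 384*(-1/65) = -384/65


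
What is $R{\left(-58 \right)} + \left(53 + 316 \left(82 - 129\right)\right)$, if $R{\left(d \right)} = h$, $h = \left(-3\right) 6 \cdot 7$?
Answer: $-14925$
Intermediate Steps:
$h = -126$ ($h = \left(-18\right) 7 = -126$)
$R{\left(d \right)} = -126$
$R{\left(-58 \right)} + \left(53 + 316 \left(82 - 129\right)\right) = -126 + \left(53 + 316 \left(82 - 129\right)\right) = -126 + \left(53 + 316 \left(-47\right)\right) = -126 + \left(53 - 14852\right) = -126 - 14799 = -14925$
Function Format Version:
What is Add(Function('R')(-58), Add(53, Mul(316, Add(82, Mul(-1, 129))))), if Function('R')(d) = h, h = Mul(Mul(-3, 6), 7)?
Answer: -14925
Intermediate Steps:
h = -126 (h = Mul(-18, 7) = -126)
Function('R')(d) = -126
Add(Function('R')(-58), Add(53, Mul(316, Add(82, Mul(-1, 129))))) = Add(-126, Add(53, Mul(316, Add(82, Mul(-1, 129))))) = Add(-126, Add(53, Mul(316, Add(82, -129)))) = Add(-126, Add(53, Mul(316, -47))) = Add(-126, Add(53, -14852)) = Add(-126, -14799) = -14925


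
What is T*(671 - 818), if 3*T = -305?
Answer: 14945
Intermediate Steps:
T = -305/3 (T = (1/3)*(-305) = -305/3 ≈ -101.67)
T*(671 - 818) = -305*(671 - 818)/3 = -305/3*(-147) = 14945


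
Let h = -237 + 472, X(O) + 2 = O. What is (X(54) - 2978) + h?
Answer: -2691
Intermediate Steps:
X(O) = -2 + O
h = 235
(X(54) - 2978) + h = ((-2 + 54) - 2978) + 235 = (52 - 2978) + 235 = -2926 + 235 = -2691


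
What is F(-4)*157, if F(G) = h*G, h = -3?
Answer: 1884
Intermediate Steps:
F(G) = -3*G
F(-4)*157 = -3*(-4)*157 = 12*157 = 1884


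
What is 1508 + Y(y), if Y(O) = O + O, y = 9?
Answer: 1526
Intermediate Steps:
Y(O) = 2*O
1508 + Y(y) = 1508 + 2*9 = 1508 + 18 = 1526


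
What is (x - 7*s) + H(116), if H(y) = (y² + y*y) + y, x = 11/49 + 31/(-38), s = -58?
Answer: 51081007/1862 ≈ 27433.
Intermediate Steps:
x = -1101/1862 (x = 11*(1/49) + 31*(-1/38) = 11/49 - 31/38 = -1101/1862 ≈ -0.59130)
H(y) = y + 2*y² (H(y) = (y² + y²) + y = 2*y² + y = y + 2*y²)
(x - 7*s) + H(116) = (-1101/1862 - 7*(-58)) + 116*(1 + 2*116) = (-1101/1862 + 406) + 116*(1 + 232) = 754871/1862 + 116*233 = 754871/1862 + 27028 = 51081007/1862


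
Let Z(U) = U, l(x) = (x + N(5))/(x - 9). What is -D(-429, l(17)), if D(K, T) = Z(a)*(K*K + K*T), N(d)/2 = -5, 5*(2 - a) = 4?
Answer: -881595/4 ≈ -2.2040e+5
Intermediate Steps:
a = 6/5 (a = 2 - 1/5*4 = 2 - 4/5 = 6/5 ≈ 1.2000)
N(d) = -10 (N(d) = 2*(-5) = -10)
l(x) = (-10 + x)/(-9 + x) (l(x) = (x - 10)/(x - 9) = (-10 + x)/(-9 + x))
D(K, T) = 6*K**2/5 + 6*K*T/5 (D(K, T) = 6*(K*K + K*T)/5 = 6*(K**2 + K*T)/5 = 6*K**2/5 + 6*K*T/5)
-D(-429, l(17)) = -6*(-429)*(-429 + (-10 + 17)/(-9 + 17))/5 = -6*(-429)*(-429 + 7/8)/5 = -6*(-429)*(-3425)/(5*8) = -1*881595/4 = -881595/4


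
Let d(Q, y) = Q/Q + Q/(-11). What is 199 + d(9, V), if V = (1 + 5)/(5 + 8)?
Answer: 2191/11 ≈ 199.18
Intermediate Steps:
V = 6/13 ≈ 0.46154
d(Q, y) = 1 - Q/11 (d(Q, y) = 1 + Q*(-1/11) = 1 - Q/11)
199 + d(9, V) = 199 + (1 - 1/11*9) = 199 + (1 - 9/11) = 199 + 2/11 = 2191/11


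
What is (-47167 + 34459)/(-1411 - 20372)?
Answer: 4236/7261 ≈ 0.58339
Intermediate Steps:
(-47167 + 34459)/(-1411 - 20372) = -12708/(-21783) = -12708*(-1/21783) = 4236/7261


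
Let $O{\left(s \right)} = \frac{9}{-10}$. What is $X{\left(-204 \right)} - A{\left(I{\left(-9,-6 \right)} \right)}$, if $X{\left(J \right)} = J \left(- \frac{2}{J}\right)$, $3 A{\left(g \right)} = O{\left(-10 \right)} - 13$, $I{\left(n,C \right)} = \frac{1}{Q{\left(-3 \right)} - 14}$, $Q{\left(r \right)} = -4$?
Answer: $\frac{79}{30} \approx 2.6333$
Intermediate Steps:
$O{\left(s \right)} = - \frac{9}{10}$ ($O{\left(s \right)} = 9 \left(- \frac{1}{10}\right) = - \frac{9}{10}$)
$I{\left(n,C \right)} = - \frac{1}{18}$ ($I{\left(n,C \right)} = \frac{1}{-4 - 14} = \frac{1}{-18} = - \frac{1}{18}$)
$A{\left(g \right)} = - \frac{139}{30}$ ($A{\left(g \right)} = \frac{- \frac{9}{10} - 13}{3} = \frac{1}{3} \left(- \frac{139}{10}\right) = - \frac{139}{30}$)
$X{\left(J \right)} = -2$
$X{\left(-204 \right)} - A{\left(I{\left(-9,-6 \right)} \right)} = -2 - - \frac{139}{30} = -2 + \frac{139}{30} = \frac{79}{30}$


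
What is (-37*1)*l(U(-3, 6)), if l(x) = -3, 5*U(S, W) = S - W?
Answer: 111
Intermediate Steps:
U(S, W) = -W/5 + S/5 (U(S, W) = (S - W)/5 = -W/5 + S/5)
(-37*1)*l(U(-3, 6)) = -37*1*(-3) = -37*(-3) = 111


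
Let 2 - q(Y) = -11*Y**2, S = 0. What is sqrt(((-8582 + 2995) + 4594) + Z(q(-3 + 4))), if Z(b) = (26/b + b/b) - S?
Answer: 3*I*sqrt(110) ≈ 31.464*I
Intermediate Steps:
q(Y) = 2 + 11*Y**2 (q(Y) = 2 - (-11)*Y**2 = 2 + 11*Y**2)
Z(b) = 1 + 26/b (Z(b) = (26/b + b/b) - 1*0 = (26/b + 1) + 0 = (1 + 26/b) + 0 = 1 + 26/b)
sqrt(((-8582 + 2995) + 4594) + Z(q(-3 + 4))) = sqrt(((-8582 + 2995) + 4594) + (26 + (2 + 11*(-3 + 4)**2))/(2 + 11*(-3 + 4)**2)) = sqrt((-5587 + 4594) + (26 + (2 + 11*1**2))/(2 + 11*1**2)) = sqrt(-993 + (26 + (2 + 11*1))/(2 + 11*1)) = sqrt(-993 + (26 + (2 + 11))/(2 + 11)) = sqrt(-993 + (26 + 13)/13) = sqrt(-993 + (1/13)*39) = sqrt(-993 + 3) = sqrt(-990) = 3*I*sqrt(110)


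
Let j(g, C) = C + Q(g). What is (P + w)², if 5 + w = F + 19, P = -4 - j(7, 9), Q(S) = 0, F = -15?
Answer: 196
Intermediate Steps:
j(g, C) = C (j(g, C) = C + 0 = C)
P = -13 (P = -4 - 1*9 = -4 - 9 = -13)
w = -1 (w = -5 + (-15 + 19) = -5 + 4 = -1)
(P + w)² = (-13 - 1)² = (-14)² = 196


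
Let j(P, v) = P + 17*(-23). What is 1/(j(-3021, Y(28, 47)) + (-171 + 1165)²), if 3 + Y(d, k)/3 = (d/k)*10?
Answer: 1/984624 ≈ 1.0156e-6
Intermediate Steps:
Y(d, k) = -9 + 30*d/k (Y(d, k) = -9 + 3*((d/k)*10) = -9 + 3*(10*d/k) = -9 + 30*d/k)
j(P, v) = -391 + P (j(P, v) = P - 391 = -391 + P)
1/(j(-3021, Y(28, 47)) + (-171 + 1165)²) = 1/((-391 - 3021) + (-171 + 1165)²) = 1/(-3412 + 994²) = 1/(-3412 + 988036) = 1/984624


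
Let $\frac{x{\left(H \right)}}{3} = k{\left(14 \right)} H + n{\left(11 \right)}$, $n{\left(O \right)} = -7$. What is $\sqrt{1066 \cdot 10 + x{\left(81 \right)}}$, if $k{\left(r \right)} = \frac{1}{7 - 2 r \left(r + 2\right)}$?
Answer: $\frac{722}{7} \approx 103.14$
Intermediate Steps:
$k{\left(r \right)} = \frac{1}{7 - 2 r \left(2 + r\right)}$
$x{\left(H \right)} = -21 - \frac{H}{147}$ ($x{\left(H \right)} = 3 \left(- \frac{1}{-7 + 2 \cdot 14^{2} + 4 \cdot 14} H - 7\right) = 3 \left(- \frac{1}{-7 + 2 \cdot 196 + 56} H - 7\right) = 3 \left(- \frac{1}{-7 + 392 + 56} H - 7\right) = 3 \left(- \frac{1}{441} H - 7\right) = 3 \left(\left(-1\right) \frac{1}{441} H - 7\right) = 3 \left(- \frac{H}{441} - 7\right) = 3 \left(-7 - \frac{H}{441}\right) = -21 - \frac{H}{147}$)
$\sqrt{1066 \cdot 10 + x{\left(81 \right)}} = \sqrt{1066 \cdot 10 - \frac{1056}{49}} = \sqrt{10660 - \frac{1056}{49}} = \sqrt{\frac{521284}{49}} = \frac{722}{7}$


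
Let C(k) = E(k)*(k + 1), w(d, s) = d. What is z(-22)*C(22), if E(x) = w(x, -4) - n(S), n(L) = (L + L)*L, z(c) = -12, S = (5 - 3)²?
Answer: 2760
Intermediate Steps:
S = 4 (S = 2² = 4)
n(L) = 2*L² (n(L) = (2*L)*L = 2*L²)
E(x) = -32 + x (E(x) = x - 2*4² = x - 2*16 = x - 1*32 = x - 32 = -32 + x)
C(k) = (1 + k)*(-32 + k) (C(k) = (-32 + k)*(k + 1) = (-32 + k)*(1 + k) = (1 + k)*(-32 + k))
z(-22)*C(22) = -12*(1 + 22)*(-32 + 22) = -276*(-10) = -12*(-230) = 2760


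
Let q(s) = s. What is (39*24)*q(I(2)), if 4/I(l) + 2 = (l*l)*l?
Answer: 624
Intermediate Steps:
I(l) = 4/(-2 + l³) (I(l) = 4/(-2 + (l*l)*l) = 4/(-2 + l²*l) = 4/(-2 + l³))
(39*24)*q(I(2)) = (39*24)*(4/(-2 + 2³)) = 936*(4/(-2 + 8)) = 936*(4/6) = 936*(4*(⅙)) = 936*(⅔) = 624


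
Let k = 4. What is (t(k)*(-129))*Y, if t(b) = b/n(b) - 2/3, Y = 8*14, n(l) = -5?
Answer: 105952/5 ≈ 21190.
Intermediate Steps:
Y = 112
t(b) = -2/3 - b/5 (t(b) = b/(-5) - 2/3 = b*(-1/5) - 2*1/3 = -b/5 - 2/3 = -2/3 - b/5)
(t(k)*(-129))*Y = ((-2/3 - 1/5*4)*(-129))*112 = ((-2/3 - 4/5)*(-129))*112 = -22/15*(-129)*112 = (946/5)*112 = 105952/5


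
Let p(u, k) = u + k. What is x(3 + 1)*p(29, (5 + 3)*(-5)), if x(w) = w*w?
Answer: -176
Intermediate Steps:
x(w) = w²
p(u, k) = k + u
x(3 + 1)*p(29, (5 + 3)*(-5)) = (3 + 1)²*((5 + 3)*(-5) + 29) = 4²*(8*(-5) + 29) = 16*(-40 + 29) = 16*(-11) = -176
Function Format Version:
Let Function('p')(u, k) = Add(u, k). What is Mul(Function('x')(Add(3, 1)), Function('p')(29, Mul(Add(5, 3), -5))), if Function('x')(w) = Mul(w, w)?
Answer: -176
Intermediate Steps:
Function('x')(w) = Pow(w, 2)
Function('p')(u, k) = Add(k, u)
Mul(Function('x')(Add(3, 1)), Function('p')(29, Mul(Add(5, 3), -5))) = Mul(Pow(Add(3, 1), 2), Add(Mul(Add(5, 3), -5), 29)) = Mul(Pow(4, 2), Add(Mul(8, -5), 29)) = Mul(16, Add(-40, 29)) = Mul(16, -11) = -176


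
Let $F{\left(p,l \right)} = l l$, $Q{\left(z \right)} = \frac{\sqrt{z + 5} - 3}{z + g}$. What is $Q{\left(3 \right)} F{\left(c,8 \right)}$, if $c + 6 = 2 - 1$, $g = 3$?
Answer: $-32 + \frac{64 \sqrt{2}}{3} \approx -1.8301$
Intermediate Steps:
$c = -5$ ($c = -6 + \left(2 - 1\right) = -6 + 1 = -5$)
$Q{\left(z \right)} = \frac{-3 + \sqrt{5 + z}}{3 + z}$ ($Q{\left(z \right)} = \frac{\sqrt{z + 5} - 3}{z + 3} = \frac{\sqrt{5 + z} - 3}{3 + z} = \frac{-3 + \sqrt{5 + z}}{3 + z}$)
$F{\left(p,l \right)} = l^{2}$
$Q{\left(3 \right)} F{\left(c,8 \right)} = \frac{-3 + \sqrt{5 + 3}}{3 + 3} \cdot 8^{2} = \frac{-3 + \sqrt{8}}{6} \cdot 64 = \frac{-3 + 2 \sqrt{2}}{6} \cdot 64 = \left(- \frac{1}{2} + \frac{\sqrt{2}}{3}\right) 64 = -32 + \frac{64 \sqrt{2}}{3}$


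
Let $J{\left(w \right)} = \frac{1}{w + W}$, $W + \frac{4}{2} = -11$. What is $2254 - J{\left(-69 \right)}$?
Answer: $\frac{184829}{82} \approx 2254.0$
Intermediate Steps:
$W = -13$ ($W = -2 - 11 = -13$)
$J{\left(w \right)} = \frac{1}{-13 + w}$ ($J{\left(w \right)} = \frac{1}{w - 13} = \frac{1}{-13 + w}$)
$2254 - J{\left(-69 \right)} = 2254 - \frac{1}{-13 - 69} = 2254 - \frac{1}{-82} = 2254 - - \frac{1}{82} = 2254 + \frac{1}{82} = \frac{184829}{82}$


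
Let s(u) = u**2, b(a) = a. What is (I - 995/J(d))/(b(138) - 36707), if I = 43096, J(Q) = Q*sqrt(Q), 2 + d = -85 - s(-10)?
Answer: -43096/36569 + 995*I*sqrt(187)/1278781361 ≈ -1.1785 + 1.064e-5*I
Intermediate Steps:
d = -187 (d = -2 + (-85 - 1*(-10)**2) = -2 + (-85 - 1*100) = -2 + (-85 - 100) = -2 - 185 = -187)
J(Q) = Q**(3/2)
(I - 995/J(d))/(b(138) - 36707) = (43096 - 995*I*sqrt(187)/34969)/(138 - 36707) = (43096 - 995*I*sqrt(187)/34969)/(-36569) = (43096 - 995*I*sqrt(187)/34969)*(-1/36569) = -43096/36569 + 995*I*sqrt(187)/1278781361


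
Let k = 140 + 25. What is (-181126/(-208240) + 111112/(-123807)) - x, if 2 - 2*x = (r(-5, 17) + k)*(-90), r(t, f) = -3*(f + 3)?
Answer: -60922205801939/12890784840 ≈ -4726.0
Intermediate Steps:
r(t, f) = -9 - 3*f (r(t, f) = -3*(3 + f) = -9 - 3*f)
k = 165
x = 4726 (x = 1 - ((-9 - 3*17) + 165)*(-90)/2 = 1 - ((-9 - 51) + 165)*(-90)/2 = 1 - (-60 + 165)*(-90)/2 = 1 - 105*(-90)/2 = 1 - ½*(-9450) = 1 + 4725 = 4726)
(-181126/(-208240) + 111112/(-123807)) - x = (-181126/(-208240) + 111112/(-123807)) - 1*4726 = (-181126*(-1/208240) + 111112*(-1/123807)) - 4726 = (90563/104120 - 111112/123807) - 4726 = -356648099/12890784840 - 4726 = -60922205801939/12890784840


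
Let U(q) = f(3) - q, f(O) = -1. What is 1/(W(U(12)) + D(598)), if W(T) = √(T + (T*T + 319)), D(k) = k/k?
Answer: -1/474 + 5*√19/474 ≈ 0.043870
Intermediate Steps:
U(q) = -1 - q
D(k) = 1
W(T) = √(319 + T + T²) (W(T) = √(T + (T² + 319)) = √(T + (319 + T²)) = √(319 + T + T²))
1/(W(U(12)) + D(598)) = 1/(√(319 + (-1 - 1*12) + (-1 - 1*12)²) + 1) = 1/(√(319 + (-1 - 12) + (-1 - 12)²) + 1) = 1/(√(319 - 13 + (-13)²) + 1) = 1/(√(319 - 13 + 169) + 1) = 1/(√475 + 1) = 1/(5*√19 + 1) = 1/(1 + 5*√19)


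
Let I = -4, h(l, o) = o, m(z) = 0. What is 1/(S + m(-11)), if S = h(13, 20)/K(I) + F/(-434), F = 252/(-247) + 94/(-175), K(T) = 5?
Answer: 9379825/37552959 ≈ 0.24978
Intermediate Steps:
F = -67318/43225 (F = 252*(-1/247) + 94*(-1/175) = -252/247 - 94/175 = -67318/43225 ≈ -1.5574)
S = 37552959/9379825 (S = 20/5 - 67318/43225/(-434) = 20*(1/5) - 67318/43225*(-1/434) = 4 + 33659/9379825 = 37552959/9379825 ≈ 4.0036)
1/(S + m(-11)) = 1/(37552959/9379825 + 0) = 1/(37552959/9379825) = 9379825/37552959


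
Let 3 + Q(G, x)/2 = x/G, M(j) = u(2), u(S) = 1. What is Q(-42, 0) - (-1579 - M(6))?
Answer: 1574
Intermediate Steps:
M(j) = 1
Q(G, x) = -6 + 2*x/G (Q(G, x) = -6 + 2*(x/G) = -6 + 2*x/G)
Q(-42, 0) - (-1579 - M(6)) = (-6 + 2*0/(-42)) - (-1579 - 1*1) = (-6 + 2*0*(-1/42)) - (-1579 - 1) = (-6 + 0) - 1*(-1580) = -6 + 1580 = 1574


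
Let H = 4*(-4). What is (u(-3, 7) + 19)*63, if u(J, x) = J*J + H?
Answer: 756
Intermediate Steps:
H = -16
u(J, x) = -16 + J² (u(J, x) = J*J - 16 = J² - 16 = -16 + J²)
(u(-3, 7) + 19)*63 = ((-16 + (-3)²) + 19)*63 = ((-16 + 9) + 19)*63 = (-7 + 19)*63 = 12*63 = 756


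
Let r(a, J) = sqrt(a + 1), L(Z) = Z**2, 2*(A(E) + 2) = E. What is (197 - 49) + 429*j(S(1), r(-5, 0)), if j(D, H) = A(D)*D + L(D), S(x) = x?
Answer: -133/2 ≈ -66.500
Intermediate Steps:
A(E) = -2 + E/2
r(a, J) = sqrt(1 + a)
j(D, H) = D**2 + D*(-2 + D/2) (j(D, H) = (-2 + D/2)*D + D**2 = D*(-2 + D/2) + D**2 = D**2 + D*(-2 + D/2))
(197 - 49) + 429*j(S(1), r(-5, 0)) = (197 - 49) + 429*((1/2)*1*(-4 + 3*1)) = 148 + 429*((1/2)*1*(-4 + 3)) = 148 + 429*((1/2)*1*(-1)) = 148 + 429*(-1/2) = 148 - 429/2 = -133/2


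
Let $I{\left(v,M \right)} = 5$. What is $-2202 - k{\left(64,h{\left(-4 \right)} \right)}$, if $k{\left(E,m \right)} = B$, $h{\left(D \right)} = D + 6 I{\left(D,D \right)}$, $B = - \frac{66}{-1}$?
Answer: $-2268$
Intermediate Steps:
$B = 66$ ($B = \left(-66\right) \left(-1\right) = 66$)
$h{\left(D \right)} = 30 + D$ ($h{\left(D \right)} = D + 6 \cdot 5 = D + 30 = 30 + D$)
$k{\left(E,m \right)} = 66$
$-2202 - k{\left(64,h{\left(-4 \right)} \right)} = -2202 - 66 = -2268$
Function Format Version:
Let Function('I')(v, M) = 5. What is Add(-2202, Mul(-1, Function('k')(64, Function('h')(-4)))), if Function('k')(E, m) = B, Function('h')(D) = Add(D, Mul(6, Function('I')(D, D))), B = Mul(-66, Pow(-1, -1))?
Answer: -2268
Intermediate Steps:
B = 66 (B = Mul(-66, -1) = 66)
Function('h')(D) = Add(30, D) (Function('h')(D) = Add(D, Mul(6, 5)) = Add(D, 30) = Add(30, D))
Function('k')(E, m) = 66
Add(-2202, Mul(-1, Function('k')(64, Function('h')(-4)))) = Add(-2202, Mul(-1, 66)) = Add(-2202, -66) = -2268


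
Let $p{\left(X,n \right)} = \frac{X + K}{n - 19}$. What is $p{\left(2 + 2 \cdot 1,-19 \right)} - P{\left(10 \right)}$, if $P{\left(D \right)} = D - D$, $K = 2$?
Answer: $- \frac{3}{19} \approx -0.15789$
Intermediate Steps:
$p{\left(X,n \right)} = \frac{2 + X}{-19 + n}$ ($p{\left(X,n \right)} = \frac{X + 2}{n - 19} = \frac{2 + X}{-19 + n}$)
$P{\left(D \right)} = 0$
$p{\left(2 + 2 \cdot 1,-19 \right)} - P{\left(10 \right)} = \frac{2 + \left(2 + 2 \cdot 1\right)}{-19 - 19} - 0 = \frac{2 + \left(2 + 2\right)}{-38} + 0 = - \frac{2 + 4}{38} + 0 = \left(- \frac{1}{38}\right) 6 + 0 = - \frac{3}{19} + 0 = - \frac{3}{19}$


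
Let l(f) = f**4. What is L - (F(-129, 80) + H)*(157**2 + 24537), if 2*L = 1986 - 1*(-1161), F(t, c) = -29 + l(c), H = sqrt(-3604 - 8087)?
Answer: -4029314264065/2 - 147558*I*sqrt(1299) ≈ -2.0147e+12 - 5.3182e+6*I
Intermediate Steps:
H = 3*I*sqrt(1299) (H = sqrt(-11691) = 3*I*sqrt(1299) ≈ 108.12*I)
F(t, c) = -29 + c**4
L = 3147/2 (L = (1986 - 1*(-1161))/2 = (1986 + 1161)/2 = (1/2)*3147 = 3147/2 ≈ 1573.5)
L - (F(-129, 80) + H)*(157**2 + 24537) = 3147/2 - ((-29 + 80**4) + 3*I*sqrt(1299))*(157**2 + 24537) = 3147/2 - ((-29 + 40960000) + 3*I*sqrt(1299))*(24649 + 24537) = 3147/2 - (40959971 + 3*I*sqrt(1299))*49186 = 3147/2 - (2014657133606 + 147558*I*sqrt(1299)) = 3147/2 + (-2014657133606 - 147558*I*sqrt(1299)) = -4029314264065/2 - 147558*I*sqrt(1299)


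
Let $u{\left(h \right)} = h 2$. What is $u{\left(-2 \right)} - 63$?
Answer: $-67$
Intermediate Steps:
$u{\left(h \right)} = 2 h$
$u{\left(-2 \right)} - 63 = 2 \left(-2\right) - 63 = -4 - 63 = -67$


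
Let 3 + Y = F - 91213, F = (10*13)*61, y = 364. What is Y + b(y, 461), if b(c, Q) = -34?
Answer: -83320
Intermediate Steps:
F = 7930 (F = 130*61 = 7930)
Y = -83286 (Y = -3 + (7930 - 91213) = -3 - 83283 = -83286)
Y + b(y, 461) = -83286 - 34 = -83320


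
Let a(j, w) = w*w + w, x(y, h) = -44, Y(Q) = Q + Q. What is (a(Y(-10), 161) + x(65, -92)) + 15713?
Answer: 41751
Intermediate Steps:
Y(Q) = 2*Q
a(j, w) = w + w² (a(j, w) = w² + w = w + w²)
(a(Y(-10), 161) + x(65, -92)) + 15713 = (161*(1 + 161) - 44) + 15713 = (161*162 - 44) + 15713 = (26082 - 44) + 15713 = 26038 + 15713 = 41751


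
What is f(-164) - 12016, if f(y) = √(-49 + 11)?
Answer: -12016 + I*√38 ≈ -12016.0 + 6.1644*I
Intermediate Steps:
f(y) = I*√38 (f(y) = √(-38) = I*√38)
f(-164) - 12016 = I*√38 - 12016 = -12016 + I*√38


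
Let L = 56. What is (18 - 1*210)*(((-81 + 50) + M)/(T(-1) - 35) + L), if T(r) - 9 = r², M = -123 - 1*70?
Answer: -311808/25 ≈ -12472.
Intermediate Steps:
M = -193 (M = -123 - 70 = -193)
T(r) = 9 + r²
(18 - 1*210)*(((-81 + 50) + M)/(T(-1) - 35) + L) = (18 - 1*210)*(((-81 + 50) - 193)/((9 + (-1)²) - 35) + 56) = (18 - 210)*((-31 - 193)/((9 + 1) - 35) + 56) = -192*(-224/(10 - 35) + 56) = -192*(-224/(-25) + 56) = -192*(-224*(-1/25) + 56) = -192*(224/25 + 56) = -192*1624/25 = -311808/25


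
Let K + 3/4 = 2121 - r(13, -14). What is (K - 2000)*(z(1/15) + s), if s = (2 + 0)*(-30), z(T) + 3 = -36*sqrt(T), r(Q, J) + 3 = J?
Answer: -34587/4 - 1647*sqrt(15)/5 ≈ -9922.5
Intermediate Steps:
r(Q, J) = -3 + J
z(T) = -3 - 36*sqrt(T)
s = -60 (s = 2*(-30) = -60)
K = 8549/4 (K = -3/4 + (2121 - (-3 - 14)) = -3/4 + (2121 - 1*(-17)) = -3/4 + (2121 + 17) = -3/4 + 2138 = 8549/4 ≈ 2137.3)
(K - 2000)*(z(1/15) + s) = (8549/4 - 2000)*((-3 - 36*sqrt(15)/15) - 60) = 549*((-3 - 12*sqrt(15)/5) - 60)/4 = 549*(-63 - 12*sqrt(15)/5)/4 = -34587/4 - 1647*sqrt(15)/5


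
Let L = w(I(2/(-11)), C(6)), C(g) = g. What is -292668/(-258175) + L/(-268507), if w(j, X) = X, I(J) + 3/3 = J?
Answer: 78581857626/69321794725 ≈ 1.1336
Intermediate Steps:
I(J) = -1 + J
L = 6
-292668/(-258175) + L/(-268507) = -292668/(-258175) + 6/(-268507) = -292668*(-1/258175) + 6*(-1/268507) = 292668/258175 - 6/268507 = 78581857626/69321794725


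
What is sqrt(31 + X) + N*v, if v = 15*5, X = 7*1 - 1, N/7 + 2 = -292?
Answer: -154350 + sqrt(37) ≈ -1.5434e+5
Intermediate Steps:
N = -2058 (N = -14 + 7*(-292) = -14 - 2044 = -2058)
X = 6 (X = 7 - 1 = 6)
v = 75
sqrt(31 + X) + N*v = sqrt(31 + 6) - 2058*75 = sqrt(37) - 154350 = -154350 + sqrt(37)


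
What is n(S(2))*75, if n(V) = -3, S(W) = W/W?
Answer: -225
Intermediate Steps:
S(W) = 1
n(S(2))*75 = -3*75 = -225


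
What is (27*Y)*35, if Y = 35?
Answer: 33075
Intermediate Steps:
(27*Y)*35 = (27*35)*35 = 945*35 = 33075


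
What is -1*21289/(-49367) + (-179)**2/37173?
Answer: 2373144044/1835119491 ≈ 1.2932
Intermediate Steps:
-1*21289/(-49367) + (-179)**2/37173 = -21289*(-1/49367) + 32041*(1/37173) = 21289/49367 + 32041/37173 = 2373144044/1835119491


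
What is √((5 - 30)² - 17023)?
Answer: 3*I*√1822 ≈ 128.05*I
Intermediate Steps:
√((5 - 30)² - 17023) = √((-25)² - 17023) = √(625 - 17023) = √(-16398) = 3*I*√1822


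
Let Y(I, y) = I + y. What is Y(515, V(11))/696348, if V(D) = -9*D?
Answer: 104/174087 ≈ 0.00059740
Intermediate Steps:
Y(515, V(11))/696348 = (515 - 9*11)/696348 = (515 - 99)*(1/696348) = 416*(1/696348) = 104/174087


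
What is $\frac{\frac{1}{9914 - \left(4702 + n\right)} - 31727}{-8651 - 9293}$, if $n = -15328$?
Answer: $\frac{651672579}{368569760} \approx 1.7681$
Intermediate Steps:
$\frac{\frac{1}{9914 - \left(4702 + n\right)} - 31727}{-8651 - 9293} = \frac{\frac{1}{9914 - -10626} - 31727}{-8651 - 9293} = \frac{\frac{1}{9914 + \left(-4702 + 15328\right)} - 31727}{-17944} = \left(\frac{1}{9914 + 10626} - 31727\right) \left(- \frac{1}{17944}\right) = \left(\frac{1}{20540} - 31727\right) \left(- \frac{1}{17944}\right) = \left(- \frac{651672579}{20540}\right) \left(- \frac{1}{17944}\right) = \frac{651672579}{368569760}$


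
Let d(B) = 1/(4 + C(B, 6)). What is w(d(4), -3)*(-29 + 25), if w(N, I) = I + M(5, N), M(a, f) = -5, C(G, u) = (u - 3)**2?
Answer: 32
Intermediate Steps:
C(G, u) = (-3 + u)**2
d(B) = 1/13 (d(B) = 1/(4 + (-3 + 6)**2) = 1/(4 + 3**2) = 1/(4 + 9) = 1/13)
w(N, I) = -5 + I (w(N, I) = I - 5 = -5 + I)
w(d(4), -3)*(-29 + 25) = (-5 - 3)*(-29 + 25) = -8*(-4) = 32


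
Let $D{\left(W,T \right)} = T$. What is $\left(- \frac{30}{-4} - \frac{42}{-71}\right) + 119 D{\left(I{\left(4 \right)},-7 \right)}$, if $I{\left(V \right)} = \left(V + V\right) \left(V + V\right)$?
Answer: $- \frac{117137}{142} \approx -824.91$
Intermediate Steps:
$I{\left(V \right)} = 4 V^{2}$ ($I{\left(V \right)} = 2 V 2 V = 4 V^{2}$)
$\left(- \frac{30}{-4} - \frac{42}{-71}\right) + 119 D{\left(I{\left(4 \right)},-7 \right)} = \left(- \frac{30}{-4} - \frac{42}{-71}\right) + 119 \left(-7\right) = \left(\left(-30\right) \left(- \frac{1}{4}\right) - - \frac{42}{71}\right) - 833 = \left(\frac{15}{2} + \frac{42}{71}\right) - 833 = \frac{1149}{142} - 833 = - \frac{117137}{142}$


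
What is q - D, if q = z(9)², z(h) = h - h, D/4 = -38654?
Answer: 154616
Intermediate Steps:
D = -154616 (D = 4*(-38654) = -154616)
z(h) = 0
q = 0 (q = 0² = 0)
q - D = 0 - 1*(-154616) = 0 + 154616 = 154616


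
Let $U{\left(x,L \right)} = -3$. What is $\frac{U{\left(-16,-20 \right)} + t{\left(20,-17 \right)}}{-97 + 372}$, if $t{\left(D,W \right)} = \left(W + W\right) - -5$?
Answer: $- \frac{32}{275} \approx -0.11636$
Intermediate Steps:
$t{\left(D,W \right)} = 5 + 2 W$ ($t{\left(D,W \right)} = 2 W + 5 = 5 + 2 W$)
$\frac{U{\left(-16,-20 \right)} + t{\left(20,-17 \right)}}{-97 + 372} = \frac{-3 + \left(5 + 2 \left(-17\right)\right)}{-97 + 372} = \frac{-3 + \left(5 - 34\right)}{275} = \left(-3 - 29\right) \frac{1}{275} = \left(-32\right) \frac{1}{275} = - \frac{32}{275}$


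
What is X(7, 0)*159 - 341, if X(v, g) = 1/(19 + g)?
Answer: -6320/19 ≈ -332.63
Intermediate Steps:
X(7, 0)*159 - 341 = 159/(19 + 0) - 341 = 159/19 - 341 = -6320/19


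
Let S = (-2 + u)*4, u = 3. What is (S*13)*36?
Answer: 1872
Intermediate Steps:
S = 4 (S = (-2 + 3)*4 = 1*4 = 4)
(S*13)*36 = (4*13)*36 = 52*36 = 1872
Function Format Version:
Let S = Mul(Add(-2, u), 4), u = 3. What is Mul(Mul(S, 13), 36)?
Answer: 1872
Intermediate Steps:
S = 4 (S = Mul(Add(-2, 3), 4) = Mul(1, 4) = 4)
Mul(Mul(S, 13), 36) = Mul(Mul(4, 13), 36) = Mul(52, 36) = 1872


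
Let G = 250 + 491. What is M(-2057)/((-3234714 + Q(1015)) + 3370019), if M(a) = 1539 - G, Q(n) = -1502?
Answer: 266/44601 ≈ 0.0059640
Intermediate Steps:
G = 741
M(a) = 798 (M(a) = 1539 - 1*741 = 1539 - 741 = 798)
M(-2057)/((-3234714 + Q(1015)) + 3370019) = 798/((-3234714 - 1502) + 3370019) = 798/(-3236216 + 3370019) = 798/133803 = 798*(1/133803) = 266/44601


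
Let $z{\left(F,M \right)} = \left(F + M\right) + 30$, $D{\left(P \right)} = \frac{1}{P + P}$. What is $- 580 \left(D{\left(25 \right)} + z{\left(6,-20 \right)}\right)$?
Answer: $- \frac{46458}{5} \approx -9291.6$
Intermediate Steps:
$D{\left(P \right)} = \frac{1}{2 P}$
$z{\left(F,M \right)} = 30 + F + M$
$- 580 \left(D{\left(25 \right)} + z{\left(6,-20 \right)}\right) = - 580 \left(\frac{1}{2 \cdot 25} + \left(30 + 6 - 20\right)\right) = - 580 \left(\frac{1}{2} \cdot \frac{1}{25} + 16\right) = - 580 \left(\frac{1}{50} + 16\right) = \left(-580\right) \frac{801}{50} = - \frac{46458}{5}$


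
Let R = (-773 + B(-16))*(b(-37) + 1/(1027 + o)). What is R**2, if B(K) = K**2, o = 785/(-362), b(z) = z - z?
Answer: 35026619716/137632838121 ≈ 0.25449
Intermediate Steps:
b(z) = 0
o = -785/362 (o = 785*(-1/362) = -785/362 ≈ -2.1685)
R = -187154/370989 (R = (-773 + (-16)**2)*(0 + 1/(1027 - 785/362)) = (-773 + 256)*(0 + 1/(370989/362)) = -517*(0 + 362/370989) = -517*362/370989 = -187154/370989 ≈ -0.50447)
R**2 = (-187154/370989)**2 = 35026619716/137632838121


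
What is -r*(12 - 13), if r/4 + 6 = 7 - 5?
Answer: -16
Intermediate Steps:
r = -16 (r = -24 + 4*(7 - 5) = -24 + 4*2 = -24 + 8 = -16)
-r*(12 - 13) = -(-16)*(12 - 13) = -(-16)*(-1) = -1*16 = -16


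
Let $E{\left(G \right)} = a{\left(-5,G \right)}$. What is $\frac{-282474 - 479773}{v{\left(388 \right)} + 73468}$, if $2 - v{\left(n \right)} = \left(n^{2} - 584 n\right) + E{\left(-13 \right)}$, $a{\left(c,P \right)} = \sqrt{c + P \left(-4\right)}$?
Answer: $- \frac{113969646946}{22355632277} - \frac{762247 \sqrt{47}}{22355632277} \approx -5.0983$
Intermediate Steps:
$a{\left(c,P \right)} = \sqrt{c - 4 P}$
$E{\left(G \right)} = \sqrt{-5 - 4 G}$
$v{\left(n \right)} = 2 - \sqrt{47} - n^{2} + 584 n$ ($v{\left(n \right)} = 2 - \left(\left(n^{2} - 584 n\right) + \sqrt{-5 - -52}\right) = 2 - \left(\left(n^{2} - 584 n\right) + \sqrt{-5 + 52}\right) = 2 - \left(\left(n^{2} - 584 n\right) + \sqrt{47}\right) = 2 - \left(\sqrt{47} + n^{2} - 584 n\right) = 2 - \sqrt{47} - n^{2} + 584 n$)
$\frac{-282474 - 479773}{v{\left(388 \right)} + 73468} = \frac{-282474 - 479773}{\left(2 - \sqrt{47} - 388^{2} + 584 \cdot 388\right) + 73468} = - \frac{762247}{\left(2 - \sqrt{47} - 150544 + 226592\right) + 73468} = - \frac{762247}{\left(76050 - \sqrt{47}\right) + 73468} = - \frac{762247}{149518 - \sqrt{47}}$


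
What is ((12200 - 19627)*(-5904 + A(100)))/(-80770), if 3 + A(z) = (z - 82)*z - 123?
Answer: -3141621/8077 ≈ -388.96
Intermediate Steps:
A(z) = -126 + z*(-82 + z) (A(z) = -3 + ((z - 82)*z - 123) = -3 + ((-82 + z)*z - 123) = -3 + (z*(-82 + z) - 123) = -3 + (-123 + z*(-82 + z)) = -126 + z*(-82 + z))
((12200 - 19627)*(-5904 + A(100)))/(-80770) = ((12200 - 19627)*(-5904 + (-126 + 100**2 - 82*100)))/(-80770) = -7427*(-5904 + (-126 + 10000 - 8200))*(-1/80770) = -7427*(-5904 + 1674)*(-1/80770) = -7427*(-4230)*(-1/80770) = 31416210*(-1/80770) = -3141621/8077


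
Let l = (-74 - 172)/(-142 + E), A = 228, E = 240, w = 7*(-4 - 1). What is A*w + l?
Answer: -391143/49 ≈ -7982.5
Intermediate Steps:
w = -35 (w = 7*(-5) = -35)
l = -123/49 (l = (-74 - 172)/(-142 + 240) = -246/98 = -246*1/98 = -123/49 ≈ -2.5102)
A*w + l = 228*(-35) - 123/49 = -7980 - 123/49 = -391143/49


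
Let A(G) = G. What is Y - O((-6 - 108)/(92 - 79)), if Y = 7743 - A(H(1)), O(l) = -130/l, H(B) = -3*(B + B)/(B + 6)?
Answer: 3083884/399 ≈ 7729.0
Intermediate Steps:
H(B) = -6*B/(6 + B) (H(B) = -3*2*B/(6 + B) = -6*B/(6 + B))
Y = 54207/7 (Y = 7743 - (-6)/(6 + 1) = 7743 - (-6)/7 = 7743 - 1*(-6/7) = 7743 + 6/7 = 54207/7 ≈ 7743.9)
Y - O((-6 - 108)/(92 - 79)) = 54207/7 - (-130)/((-6 - 108)/(92 - 79)) = 54207/7 - (-130)/((-114/13)) = 54207/7 - (-130)/((-114*1/13)) = 54207/7 - (-130)/(-114/13) = 54207/7 - (-130)*(-13)/114 = 54207/7 - 1*845/57 = 54207/7 - 845/57 = 3083884/399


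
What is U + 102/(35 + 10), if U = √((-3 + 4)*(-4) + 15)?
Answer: 34/15 + √11 ≈ 5.5833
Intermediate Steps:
U = √11 (U = √(1*(-4) + 15) = √(-4 + 15) = √11 ≈ 3.3166)
U + 102/(35 + 10) = √11 + 102/(35 + 10) = √11 + 102/45 = √11 + (1/45)*102 = √11 + 34/15 = 34/15 + √11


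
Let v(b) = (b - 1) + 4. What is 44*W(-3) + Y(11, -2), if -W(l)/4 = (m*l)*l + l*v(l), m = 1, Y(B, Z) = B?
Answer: -1573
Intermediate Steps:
v(b) = 3 + b (v(b) = (-1 + b) + 4 = 3 + b)
W(l) = -4*l² - 4*l*(3 + l) (W(l) = -4*((1*l)*l + l*(3 + l)) = -4*(l*l + l*(3 + l)) = -4*(l² + l*(3 + l)) = -4*l² - 4*l*(3 + l))
44*W(-3) + Y(11, -2) = 44*(-4*(-3)*(3 + 2*(-3))) + 11 = 44*(-4*(-3)*(3 - 6)) + 11 = 44*(-4*(-3)*(-3)) + 11 = 44*(-36) + 11 = -1584 + 11 = -1573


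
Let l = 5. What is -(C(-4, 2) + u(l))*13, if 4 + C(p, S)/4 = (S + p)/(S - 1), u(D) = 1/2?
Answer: 611/2 ≈ 305.50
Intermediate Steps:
u(D) = ½
C(p, S) = -16 + 4*(S + p)/(-1 + S) (C(p, S) = -16 + 4*((S + p)/(S - 1)) = -16 + 4*((S + p)/(-1 + S)) = -16 + 4*(S + p)/(-1 + S))
-(C(-4, 2) + u(l))*13 = -(4*(4 - 4 - 3*2)/(-1 + 2) + ½)*13 = -(4*(4 - 4 - 6)/1 + ½)*13 = -(4*1*(-6) + ½)*13 = -(-24 + ½)*13 = -1*(-47/2)*13 = (47/2)*13 = 611/2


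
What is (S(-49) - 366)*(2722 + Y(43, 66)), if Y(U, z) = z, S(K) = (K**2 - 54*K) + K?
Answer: 12914016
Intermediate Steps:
S(K) = K**2 - 53*K
(S(-49) - 366)*(2722 + Y(43, 66)) = (-49*(-53 - 49) - 366)*(2722 + 66) = (-49*(-102) - 366)*2788 = (4998 - 366)*2788 = 4632*2788 = 12914016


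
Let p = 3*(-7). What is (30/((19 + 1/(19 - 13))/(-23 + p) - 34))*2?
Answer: -15840/9091 ≈ -1.7424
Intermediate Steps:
p = -21
(30/((19 + 1/(19 - 13))/(-23 + p) - 34))*2 = (30/((19 + 1/(19 - 13))/(-23 - 21) - 34))*2 = (30/((19 + 1/6)/(-44) - 34))*2 = (30/((19 + ⅙)*(-1/44) - 34))*2 = (30/((115/6)*(-1/44) - 34))*2 = (30/(-115/264 - 34))*2 = (30/(-9091/264))*2 = -264/9091*30*2 = -7920/9091*2 = -15840/9091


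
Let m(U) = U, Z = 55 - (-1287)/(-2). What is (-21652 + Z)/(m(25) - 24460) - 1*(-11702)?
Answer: 190640407/16290 ≈ 11703.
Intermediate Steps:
Z = -1177/2 (Z = 55 - (-1287)*(-1)/2 = 55 - 39*33/2 = 55 - 1287/2 = -1177/2 ≈ -588.50)
(-21652 + Z)/(m(25) - 24460) - 1*(-11702) = (-21652 - 1177/2)/(25 - 24460) - 1*(-11702) = -44481/2/(-24435) + 11702 = -44481/2*(-1/24435) + 11702 = 14827/16290 + 11702 = 190640407/16290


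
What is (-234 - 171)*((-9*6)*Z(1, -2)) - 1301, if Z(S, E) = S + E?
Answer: -23171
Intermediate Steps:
Z(S, E) = E + S
(-234 - 171)*((-9*6)*Z(1, -2)) - 1301 = (-234 - 171)*((-9*6)*(-2 + 1)) - 1301 = -(-21870)*(-1) - 1301 = -405*54 - 1301 = -21870 - 1301 = -23171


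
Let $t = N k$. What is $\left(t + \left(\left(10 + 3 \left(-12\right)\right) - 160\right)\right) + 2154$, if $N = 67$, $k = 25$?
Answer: $3643$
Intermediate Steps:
$t = 1675$ ($t = 67 \cdot 25 = 1675$)
$\left(t + \left(\left(10 + 3 \left(-12\right)\right) - 160\right)\right) + 2154 = \left(1675 + \left(\left(10 + 3 \left(-12\right)\right) - 160\right)\right) + 2154 = \left(1675 + \left(\left(10 - 36\right) - 160\right)\right) + 2154 = \left(1675 - 186\right) + 2154 = 1489 + 2154 = 3643$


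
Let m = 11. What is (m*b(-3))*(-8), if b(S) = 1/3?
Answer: -88/3 ≈ -29.333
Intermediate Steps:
b(S) = 1/3
(m*b(-3))*(-8) = (11*(1/3))*(-8) = (11/3)*(-8) = -88/3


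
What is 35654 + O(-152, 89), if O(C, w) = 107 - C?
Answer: 35913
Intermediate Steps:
35654 + O(-152, 89) = 35654 + (107 - 1*(-152)) = 35654 + (107 + 152) = 35654 + 259 = 35913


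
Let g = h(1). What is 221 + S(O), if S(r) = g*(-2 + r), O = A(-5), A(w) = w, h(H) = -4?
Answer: 249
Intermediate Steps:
g = -4
O = -5
S(r) = 8 - 4*r (S(r) = -4*(-2 + r) = 8 - 4*r)
221 + S(O) = 221 + (8 - 4*(-5)) = 221 + (8 + 20) = 221 + 28 = 249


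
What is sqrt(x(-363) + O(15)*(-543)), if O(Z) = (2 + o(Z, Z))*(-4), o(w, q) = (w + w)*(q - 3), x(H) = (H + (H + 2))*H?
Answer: 6*sqrt(29141) ≈ 1024.2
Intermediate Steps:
x(H) = H*(2 + 2*H) (x(H) = (H + (2 + H))*H = (2 + 2*H)*H = H*(2 + 2*H))
o(w, q) = 2*w*(-3 + q) (o(w, q) = (2*w)*(-3 + q) = 2*w*(-3 + q))
O(Z) = -8 - 8*Z*(-3 + Z) (O(Z) = (2 + 2*Z*(-3 + Z))*(-4) = -8 - 8*Z*(-3 + Z))
sqrt(x(-363) + O(15)*(-543)) = sqrt(2*(-363)*(1 - 363) + (-8 - 8*15*(-3 + 15))*(-543)) = sqrt(2*(-363)*(-362) + (-8 - 8*15*12)*(-543)) = sqrt(262812 + (-8 - 1440)*(-543)) = sqrt(262812 - 1448*(-543)) = sqrt(262812 + 786264) = sqrt(1049076) = 6*sqrt(29141)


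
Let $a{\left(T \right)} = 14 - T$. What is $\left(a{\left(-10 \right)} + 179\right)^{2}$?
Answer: $41209$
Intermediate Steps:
$\left(a{\left(-10 \right)} + 179\right)^{2} = \left(\left(14 - -10\right) + 179\right)^{2} = \left(\left(14 + 10\right) + 179\right)^{2} = \left(24 + 179\right)^{2} = 203^{2} = 41209$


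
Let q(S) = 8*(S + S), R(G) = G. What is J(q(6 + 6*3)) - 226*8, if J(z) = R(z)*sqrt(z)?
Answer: -1808 + 3072*sqrt(6) ≈ 5716.8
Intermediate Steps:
q(S) = 16*S (q(S) = 8*(2*S) = 16*S)
J(z) = z**(3/2) (J(z) = z*sqrt(z) = z**(3/2))
J(q(6 + 6*3)) - 226*8 = (16*(6 + 6*3))**(3/2) - 226*8 = (16*(6 + 18))**(3/2) - 1808 = (16*24)**(3/2) - 1808 = 384**(3/2) - 1808 = 3072*sqrt(6) - 1808 = -1808 + 3072*sqrt(6)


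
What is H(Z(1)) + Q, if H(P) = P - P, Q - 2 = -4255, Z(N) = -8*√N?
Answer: -4253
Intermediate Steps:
Q = -4253 (Q = 2 - 4255 = -4253)
H(P) = 0
H(Z(1)) + Q = 0 - 4253 = -4253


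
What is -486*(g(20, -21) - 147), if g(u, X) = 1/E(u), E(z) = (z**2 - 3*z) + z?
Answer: 1428813/20 ≈ 71441.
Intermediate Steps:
E(z) = z**2 - 2*z
g(u, X) = 1/(u*(-2 + u))
-486*(g(20, -21) - 147) = -486*(1/(20*(-2 + 20)) - 147) = -486*((1/20)/18 - 147) = -486*((1/20)*(1/18) - 147) = -486*(1/360 - 147) = -486*(-52919/360) = 1428813/20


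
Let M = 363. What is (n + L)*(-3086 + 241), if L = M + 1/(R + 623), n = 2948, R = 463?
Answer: -10229900215/1086 ≈ -9.4198e+6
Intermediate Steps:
L = 394219/1086 (L = 363 + 1/(463 + 623) = 363 + 1/1086 = 394219/1086 ≈ 363.00)
(n + L)*(-3086 + 241) = (2948 + 394219/1086)*(-3086 + 241) = (3595747/1086)*(-2845) = -10229900215/1086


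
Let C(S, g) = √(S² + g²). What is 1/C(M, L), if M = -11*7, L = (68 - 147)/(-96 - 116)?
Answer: 212*√266479217/266479217 ≈ 0.012987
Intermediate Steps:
L = 79/212 (L = -79/(-212) = -79*(-1/212) = 79/212 ≈ 0.37264)
M = -77
1/C(M, L) = 1/(√((-77)² + (79/212)²)) = 1/(√(5929 + 6241/44944)) = 1/(√(266479217/44944)) = 1/(√266479217/212) = 212*√266479217/266479217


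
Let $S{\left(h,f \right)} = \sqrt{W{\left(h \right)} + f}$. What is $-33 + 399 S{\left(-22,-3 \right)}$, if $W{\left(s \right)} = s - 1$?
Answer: $-33 + 399 i \sqrt{26} \approx -33.0 + 2034.5 i$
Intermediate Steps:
$W{\left(s \right)} = -1 + s$
$S{\left(h,f \right)} = \sqrt{-1 + f + h}$ ($S{\left(h,f \right)} = \sqrt{\left(-1 + h\right) + f} = \sqrt{-1 + f + h}$)
$-33 + 399 S{\left(-22,-3 \right)} = -33 + 399 \sqrt{-1 - 3 - 22} = -33 + 399 \sqrt{-26} = -33 + 399 i \sqrt{26}$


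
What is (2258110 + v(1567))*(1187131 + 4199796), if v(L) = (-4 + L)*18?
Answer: 12315829532188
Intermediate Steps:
v(L) = -72 + 18*L
(2258110 + v(1567))*(1187131 + 4199796) = (2258110 + (-72 + 18*1567))*(1187131 + 4199796) = (2258110 + (-72 + 28206))*5386927 = (2258110 + 28134)*5386927 = 2286244*5386927 = 12315829532188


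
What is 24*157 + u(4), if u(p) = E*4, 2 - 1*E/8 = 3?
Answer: 3736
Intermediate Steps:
E = -8 (E = 16 - 8*3 = 16 - 24 = -8)
u(p) = -32 (u(p) = -8*4 = -32)
24*157 + u(4) = 24*157 - 32 = 3768 - 32 = 3736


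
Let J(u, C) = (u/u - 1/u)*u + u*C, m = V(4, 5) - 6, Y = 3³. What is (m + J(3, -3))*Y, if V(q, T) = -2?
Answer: -405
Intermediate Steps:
Y = 27
m = -8 (m = -2 - 6 = -8)
J(u, C) = C*u + u*(1 - 1/u) (J(u, C) = (1 - 1/u)*u + C*u = u*(1 - 1/u) + C*u = C*u + u*(1 - 1/u))
(m + J(3, -3))*Y = (-8 + (-1 + 3 - 3*3))*27 = (-8 + (-1 + 3 - 9))*27 = (-8 - 7)*27 = -15*27 = -405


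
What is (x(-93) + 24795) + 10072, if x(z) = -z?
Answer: 34960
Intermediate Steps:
(x(-93) + 24795) + 10072 = (-1*(-93) + 24795) + 10072 = (93 + 24795) + 10072 = 24888 + 10072 = 34960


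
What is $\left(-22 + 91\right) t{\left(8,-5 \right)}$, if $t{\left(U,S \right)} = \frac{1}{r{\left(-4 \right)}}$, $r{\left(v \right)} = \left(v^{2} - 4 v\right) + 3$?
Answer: $\frac{69}{35} \approx 1.9714$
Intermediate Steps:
$r{\left(v \right)} = 3 + v^{2} - 4 v$
$t{\left(U,S \right)} = \frac{1}{35}$ ($t{\left(U,S \right)} = \frac{1}{3 + \left(-4\right)^{2} - -16} = \frac{1}{3 + 16 + 16} = \frac{1}{35}$)
$\left(-22 + 91\right) t{\left(8,-5 \right)} = \left(-22 + 91\right) \frac{1}{35} = 69 \cdot \frac{1}{35} = \frac{69}{35}$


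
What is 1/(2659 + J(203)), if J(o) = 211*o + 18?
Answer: 1/45510 ≈ 2.1973e-5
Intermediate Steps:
J(o) = 18 + 211*o
1/(2659 + J(203)) = 1/(2659 + (18 + 211*203)) = 1/(2659 + (18 + 42833)) = 1/(2659 + 42851) = 1/45510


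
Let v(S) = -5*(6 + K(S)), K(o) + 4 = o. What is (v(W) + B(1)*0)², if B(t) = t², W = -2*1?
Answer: 0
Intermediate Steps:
K(o) = -4 + o
W = -2
v(S) = -10 - 5*S (v(S) = -5*(6 + (-4 + S)) = -5*(2 + S) = -10 - 5*S)
(v(W) + B(1)*0)² = ((-10 - 5*(-2)) + 1²*0)² = ((-10 + 10) + 1*0)² = (0 + 0)² = 0² = 0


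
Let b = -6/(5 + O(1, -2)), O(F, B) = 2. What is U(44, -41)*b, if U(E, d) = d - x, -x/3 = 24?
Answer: -186/7 ≈ -26.571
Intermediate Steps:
x = -72 (x = -3*24 = -72)
U(E, d) = 72 + d (U(E, d) = d - 1*(-72) = d + 72 = 72 + d)
b = -6/7 (b = -6/(5 + 2) = -6/7 ≈ -0.85714)
U(44, -41)*b = (72 - 41)*(-6/7) = 31*(-6/7) = -186/7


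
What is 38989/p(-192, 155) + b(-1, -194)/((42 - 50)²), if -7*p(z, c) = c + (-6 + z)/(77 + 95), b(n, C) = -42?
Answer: -751361947/423392 ≈ -1774.6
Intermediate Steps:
p(z, c) = 3/602 - c/7 - z/1204 (p(z, c) = -(c + (-6 + z)/(77 + 95))/7 = -(c + (-6 + z)/172)/7 = -(c + (-6 + z)*(1/172))/7 = -(c + (-3/86 + z/172))/7 = -(-3/86 + c + z/172)/7 = 3/602 - c/7 - z/1204)
38989/p(-192, 155) + b(-1, -194)/((42 - 50)²) = 38989/(3/602 - ⅐*155 - 1/1204*(-192)) - 42/(42 - 50)² = 38989/(3/602 - 155/7 + 48/301) - 42/((-8)²) = 38989/(-13231/602) - 42/64 = 38989*(-602/13231) - 42*1/64 = -23471378/13231 - 21/32 = -751361947/423392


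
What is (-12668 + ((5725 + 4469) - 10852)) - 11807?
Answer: -25133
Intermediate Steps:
(-12668 + ((5725 + 4469) - 10852)) - 11807 = (-12668 + (10194 - 10852)) - 11807 = (-12668 - 658) - 11807 = -13326 - 11807 = -25133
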